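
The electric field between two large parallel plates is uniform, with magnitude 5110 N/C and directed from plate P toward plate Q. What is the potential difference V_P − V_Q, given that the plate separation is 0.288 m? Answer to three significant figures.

In a uniform field, potential decreases in the direction of E: ΔV = −E·d for a displacement d parallel to E.
Going from Q to P is a displacement of 0.288 m opposite to the field, so V_P − V_Q = +Ed = 1470 V.

1470 V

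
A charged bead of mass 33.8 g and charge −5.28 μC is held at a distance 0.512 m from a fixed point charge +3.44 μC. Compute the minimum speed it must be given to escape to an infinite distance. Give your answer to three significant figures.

To just escape, total mechanical energy must reach zero at infinity: ½mv²_min + U = 0, so ½mv²_min = −U = |kQq|/r.
|U| = |kQq|/r = (8.99×10⁹ N·m²/C²)(3.44×10⁻⁶)(5.28×10⁻⁶)/(0.512) = 0.319 J.
v_min = √(2|U|/m) = √(2·0.319/0.0338) = 4.34 m/s.

4.34 m/s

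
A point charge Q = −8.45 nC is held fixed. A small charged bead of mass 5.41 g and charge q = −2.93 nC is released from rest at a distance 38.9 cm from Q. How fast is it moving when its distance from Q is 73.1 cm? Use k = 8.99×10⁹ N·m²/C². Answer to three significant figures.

9.95×10⁻³ m/s

Only the electrostatic force acts, so mechanical energy is conserved: ½mv² = U₁ − U₂ = kQq(1/r₁ − 1/r₂).
U₁ − U₂ = (8.99×10⁹ N·m²/C²)(-8.45×10⁻⁹ C)(-2.93×10⁻⁹ C)(1/0.389 − 1/0.731) = 2.68×10⁻⁷ J.
v = √(2·2.68×10⁻⁷/5.41×10⁻³) = 9.95×10⁻³ m/s.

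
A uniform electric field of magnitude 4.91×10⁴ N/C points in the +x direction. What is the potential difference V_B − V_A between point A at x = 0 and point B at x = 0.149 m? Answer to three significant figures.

In a uniform field, potential decreases in the direction of E: V_B − V_A = −E·Δx.
V_B − V_A = −(4.91×10⁴ V/m)(0.149 m) = -7320 V.

-7320 V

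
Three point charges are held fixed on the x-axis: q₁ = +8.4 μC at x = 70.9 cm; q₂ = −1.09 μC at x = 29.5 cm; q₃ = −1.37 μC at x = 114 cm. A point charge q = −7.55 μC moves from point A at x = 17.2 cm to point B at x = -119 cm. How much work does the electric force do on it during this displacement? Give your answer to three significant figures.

The work done by the electric force is W_field = −ΔU = −q(V_B − V_A) = q(V_A − V_B).
At A: distances to the source charges are 0.537 m, 0.123 m, 0.968 m; V_A = Σ kqᵢ/rᵢ = 4.82×10⁴ V.
At B: distances to the source charges are 1.90 m, 1.48 m, 2.33 m; V_B = Σ kqᵢ/rᵢ = 2.79×10⁴ V.
ΔV = V_B − V_A = -2.04×10⁴ V.
W_field = −qΔV = −(-7.55×10⁻⁶ C)(-2.04×10⁴ V) = -0.154 J.

-0.154 J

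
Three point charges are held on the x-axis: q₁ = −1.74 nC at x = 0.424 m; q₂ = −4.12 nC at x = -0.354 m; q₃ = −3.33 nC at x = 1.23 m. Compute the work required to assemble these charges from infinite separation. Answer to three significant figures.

The work to assemble the configuration equals its total potential energy, U = Σ kqᵢqⱼ/rᵢⱼ over all pairs.
Pair separations: r₁₂ = 0.778 m, r₁₃ = 0.806 m, r₂₃ = 1.58 m.
U = (8.28×10⁻⁸) + (6.46×10⁻⁸) + (7.79×10⁻⁸) = 2.25×10⁻⁷ J.

2.25×10⁻⁷ J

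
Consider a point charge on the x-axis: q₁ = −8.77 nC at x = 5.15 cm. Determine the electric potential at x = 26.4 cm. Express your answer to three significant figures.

The total potential is the scalar sum of each charge's contribution, V = Σ kqᵢ/rᵢ.
V = k[(-8.77×10⁻⁹)/(0.213)] = -371 V.

-371 V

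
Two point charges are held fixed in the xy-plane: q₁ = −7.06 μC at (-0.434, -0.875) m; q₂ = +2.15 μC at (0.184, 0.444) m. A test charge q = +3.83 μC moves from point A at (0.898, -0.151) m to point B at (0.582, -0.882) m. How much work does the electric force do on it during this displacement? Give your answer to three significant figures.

The work done by the electric force is W_field = −ΔU = −q(V_B − V_A) = q(V_A − V_B).
At A: distances to the source charges are 1.52 m, 0.929 m; V_A = Σ kqᵢ/rᵢ = -2.11×10⁴ V.
At B: distances to the source charges are 1.02 m, 1.38 m; V_B = Σ kqᵢ/rᵢ = -4.85×10⁴ V.
ΔV = V_B − V_A = -2.74×10⁴ V.
W_field = −qΔV = −(3.83×10⁻⁶ C)(-2.74×10⁴ V) = 0.105 J.

0.105 J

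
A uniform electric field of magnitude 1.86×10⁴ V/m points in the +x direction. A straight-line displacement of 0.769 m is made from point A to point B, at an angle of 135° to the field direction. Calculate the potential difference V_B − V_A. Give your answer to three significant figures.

Only the component of displacement along E changes the potential: ΔV = −E·d·cosθ.
ΔV = −(1.86×10⁴ V/m)(0.769 m)cos135° = 1.01×10⁴ V.

1.01×10⁴ V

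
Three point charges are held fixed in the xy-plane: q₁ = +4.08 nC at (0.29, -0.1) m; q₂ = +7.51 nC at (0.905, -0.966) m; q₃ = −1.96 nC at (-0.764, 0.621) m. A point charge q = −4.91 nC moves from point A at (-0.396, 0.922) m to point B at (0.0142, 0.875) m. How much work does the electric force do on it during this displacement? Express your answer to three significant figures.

1.25×10⁻⁷ J

The work done by the electric force is W_field = −ΔU = −q(V_B − V_A) = q(V_A − V_B).
At A: distances to the source charges are 1.23 m, 2.29 m, 0.475 m; V_A = Σ kqᵢ/rᵢ = 22.2 V.
At B: distances to the source charges are 1.01 m, 2.05 m, 0.819 m; V_B = Σ kqᵢ/rᵢ = 47.7 V.
ΔV = V_B − V_A = 25.5 V.
W_field = −qΔV = −(-4.91×10⁻⁹ C)(25.5 V) = 1.25×10⁻⁷ J.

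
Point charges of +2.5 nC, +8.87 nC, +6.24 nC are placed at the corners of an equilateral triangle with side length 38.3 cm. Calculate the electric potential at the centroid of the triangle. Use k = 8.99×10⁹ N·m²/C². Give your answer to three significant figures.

The total potential is the scalar sum of each charge's contribution, V = Σ kqᵢ/rᵢ.
The distance from each vertex to the centroid is a/√3 = 0.221 m.
V = k[(2.50×10⁻⁹)/(0.221) + (8.87×10⁻⁹)/(0.221) + (6.24×10⁻⁹)/(0.221)] = 716 V.

716 V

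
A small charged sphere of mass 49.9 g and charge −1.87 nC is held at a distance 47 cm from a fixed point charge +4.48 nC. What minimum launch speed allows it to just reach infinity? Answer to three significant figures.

To just escape, total mechanical energy must reach zero at infinity: ½mv²_min + U = 0, so ½mv²_min = −U = |kQq|/r.
|U| = |kQq|/r = (8.99×10⁹ N·m²/C²)(4.48×10⁻⁹)(1.87×10⁻⁹)/(0.470) = 1.60×10⁻⁷ J.
v_min = √(2|U|/m) = √(2·1.60×10⁻⁷/0.0499) = 2.53×10⁻³ m/s.

2.53×10⁻³ m/s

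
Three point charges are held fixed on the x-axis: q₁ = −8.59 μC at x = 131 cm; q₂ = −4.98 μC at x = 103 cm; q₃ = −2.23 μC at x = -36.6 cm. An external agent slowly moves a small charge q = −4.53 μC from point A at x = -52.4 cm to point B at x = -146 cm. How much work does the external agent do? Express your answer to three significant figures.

For quasistatic motion the external work equals the change in potential energy: W_ext = qΔV = q(V_B − V_A).
At A: distances to the source charges are 1.83 m, 1.55 m, 0.158 m; V_A = Σ kqᵢ/rᵢ = -1.98×10⁵ V.
At B: distances to the source charges are 2.77 m, 2.49 m, 1.09 m; V_B = Σ kqᵢ/rᵢ = -6.42×10⁴ V.
ΔV = V_B − V_A = 1.34×10⁵ V.
W_ext = qΔV = (-4.53×10⁻⁶ C)(1.34×10⁵ V) = -0.605 J.

-0.605 J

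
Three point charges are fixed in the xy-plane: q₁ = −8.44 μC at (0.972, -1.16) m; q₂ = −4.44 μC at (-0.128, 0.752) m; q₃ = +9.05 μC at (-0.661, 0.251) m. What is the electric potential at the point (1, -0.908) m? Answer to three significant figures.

-2.79×10⁵ V

Electric potential is a scalar, so the contributions from each charge add algebraically: V = Σ kqᵢ/rᵢ.
Distances from the field point to each charge: r₁ = 0.254 m, r₂ = 2.01 m, r₃ = 2.03 m.
V = k[(-8.44×10⁻⁶)/(0.254) + (-4.44×10⁻⁶)/(2.01) + (9.05×10⁻⁶)/(2.03)] = -2.79×10⁵ V.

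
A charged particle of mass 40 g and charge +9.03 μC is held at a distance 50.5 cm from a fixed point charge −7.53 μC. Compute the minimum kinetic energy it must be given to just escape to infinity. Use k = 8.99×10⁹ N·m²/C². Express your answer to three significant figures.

1.21 J

To just escape, total mechanical energy must reach zero at infinity: ½mv²_min + U = 0, so ½mv²_min = −U = |kQq|/r.
|U| = |kQq|/r = (8.99×10⁹ N·m²/C²)(7.53×10⁻⁶)(9.03×10⁻⁶)/(0.505) = 1.21 J.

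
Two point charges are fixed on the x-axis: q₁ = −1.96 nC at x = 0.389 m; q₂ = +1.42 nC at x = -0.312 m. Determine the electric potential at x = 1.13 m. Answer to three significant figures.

Electric potential is a scalar, so the contributions from each charge add algebraically: V = Σ kqᵢ/rᵢ.
Distances from the field point to each charge: r₁ = 0.741 m, r₂ = 1.44 m.
V = k[(-1.96×10⁻⁹)/(0.741) + (1.42×10⁻⁹)/(1.44)] = -14.9 V.

-14.9 V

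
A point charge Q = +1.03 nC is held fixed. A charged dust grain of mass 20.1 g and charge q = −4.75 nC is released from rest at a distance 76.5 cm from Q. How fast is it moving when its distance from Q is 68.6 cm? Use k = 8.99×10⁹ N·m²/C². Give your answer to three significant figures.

8.12×10⁻⁴ m/s

Only the electrostatic force acts, so mechanical energy is conserved: ½mv² = U₁ − U₂ = kQq(1/r₁ − 1/r₂).
U₁ − U₂ = (8.99×10⁹ N·m²/C²)(1.03×10⁻⁹ C)(-4.75×10⁻⁹ C)(1/0.765 − 1/0.686) = 6.62×10⁻⁹ J.
v = √(2·6.62×10⁻⁹/0.0201) = 8.12×10⁻⁴ m/s.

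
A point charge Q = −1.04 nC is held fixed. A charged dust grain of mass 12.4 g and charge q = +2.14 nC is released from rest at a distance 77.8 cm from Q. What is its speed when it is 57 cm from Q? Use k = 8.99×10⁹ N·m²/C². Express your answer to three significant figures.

1.23×10⁻³ m/s

Only the electrostatic force acts, so mechanical energy is conserved: ½mv² = U₁ − U₂ = kQq(1/r₁ − 1/r₂).
U₁ − U₂ = (8.99×10⁹ N·m²/C²)(-1.04×10⁻⁹ C)(2.14×10⁻⁹ C)(1/0.778 − 1/0.570) = 9.38×10⁻⁹ J.
v = √(2·9.38×10⁻⁹/0.0124) = 1.23×10⁻³ m/s.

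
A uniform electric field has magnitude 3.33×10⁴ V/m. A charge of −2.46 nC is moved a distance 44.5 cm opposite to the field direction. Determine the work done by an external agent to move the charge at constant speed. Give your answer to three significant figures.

The potential change for a displacement 44.5 cm opposite to the field direction is ΔV = +Ed = 1.48×10⁴ V.
W_ext = qΔV = -3.65×10⁻⁵ J.

-3.65×10⁻⁵ J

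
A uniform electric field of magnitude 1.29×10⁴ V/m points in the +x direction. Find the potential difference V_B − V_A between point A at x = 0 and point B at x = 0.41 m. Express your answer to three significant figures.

In a uniform field, potential decreases in the direction of E: V_B − V_A = −E·Δx.
V_B − V_A = −(1.29×10⁴ V/m)(0.410 m) = -5290 V.

-5290 V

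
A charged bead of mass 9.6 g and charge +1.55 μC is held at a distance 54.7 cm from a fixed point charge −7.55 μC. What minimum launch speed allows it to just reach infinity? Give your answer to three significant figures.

To just escape, total mechanical energy must reach zero at infinity: ½mv²_min + U = 0, so ½mv²_min = −U = |kQq|/r.
|U| = |kQq|/r = (8.99×10⁹ N·m²/C²)(7.55×10⁻⁶)(1.55×10⁻⁶)/(0.547) = 0.192 J.
v_min = √(2|U|/m) = √(2·0.192/9.60×10⁻³) = 6.33 m/s.

6.33 m/s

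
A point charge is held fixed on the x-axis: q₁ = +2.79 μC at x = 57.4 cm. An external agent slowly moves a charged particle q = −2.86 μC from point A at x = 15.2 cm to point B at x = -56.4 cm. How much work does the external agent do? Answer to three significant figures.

For quasistatic motion the external work equals the change in potential energy: W_ext = qΔV = q(V_B − V_A).
At A: distance to the source charge is 0.422 m; V_A = kq₁/r = 5.94×10⁴ V.
At B: distance to the source charge is 1.14 m; V_B = kq₁/r = 2.20×10⁴ V.
ΔV = V_B − V_A = -3.74×10⁴ V.
W_ext = qΔV = (-2.86×10⁻⁶ C)(-3.74×10⁴ V) = 0.107 J.

0.107 J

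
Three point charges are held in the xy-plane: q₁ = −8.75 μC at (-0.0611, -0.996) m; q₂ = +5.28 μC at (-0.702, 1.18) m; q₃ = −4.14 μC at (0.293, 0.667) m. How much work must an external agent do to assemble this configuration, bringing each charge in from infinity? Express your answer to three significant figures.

The assembly work is the sum of pairwise potential energies, U = Σ_{i<j} kqᵢqⱼ/rᵢⱼ.
Pair separations: r₁₂ = 2.27 m, r₁₃ = 1.70 m, r₂₃ = 1.12 m.
U = (-0.183) + (0.192) + (-0.176) = -0.167 J.

-0.167 J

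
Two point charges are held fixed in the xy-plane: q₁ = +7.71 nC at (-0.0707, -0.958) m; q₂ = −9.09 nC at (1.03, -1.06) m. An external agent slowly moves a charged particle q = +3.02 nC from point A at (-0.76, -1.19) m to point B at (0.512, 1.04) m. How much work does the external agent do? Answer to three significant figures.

For quasistatic motion the external work equals the change in potential energy: W_ext = qΔV = q(V_B − V_A).
At A: distances to the source charges are 0.727 m, 1.79 m; V_A = Σ kqᵢ/rᵢ = 49.8 V.
At B: distances to the source charges are 2.08 m, 2.16 m; V_B = Σ kqᵢ/rᵢ = -4.48 V.
ΔV = V_B − V_A = -54.2 V.
W_ext = qΔV = (3.02×10⁻⁹ C)(-54.2 V) = -1.64×10⁻⁷ J.

-1.64×10⁻⁷ J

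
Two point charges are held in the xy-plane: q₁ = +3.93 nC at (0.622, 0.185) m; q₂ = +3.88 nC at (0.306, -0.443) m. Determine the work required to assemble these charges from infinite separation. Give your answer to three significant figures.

1.95×10⁻⁷ J

The work to assemble the configuration equals its total potential energy, U = Σ kqᵢqⱼ/rᵢⱼ over all pairs.
Pair separations: r₁₂ = 0.703 m.
U = (1.95×10⁻⁷) = 1.95×10⁻⁷ J.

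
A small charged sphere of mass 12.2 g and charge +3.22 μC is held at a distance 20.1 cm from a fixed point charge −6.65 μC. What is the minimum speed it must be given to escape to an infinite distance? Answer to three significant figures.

12.5 m/s

To just escape, total mechanical energy must reach zero at infinity: ½mv²_min + U = 0, so ½mv²_min = −U = |kQq|/r.
|U| = |kQq|/r = (8.99×10⁹ N·m²/C²)(6.65×10⁻⁶)(3.22×10⁻⁶)/(0.201) = 0.958 J.
v_min = √(2|U|/m) = √(2·0.958/0.0122) = 12.5 m/s.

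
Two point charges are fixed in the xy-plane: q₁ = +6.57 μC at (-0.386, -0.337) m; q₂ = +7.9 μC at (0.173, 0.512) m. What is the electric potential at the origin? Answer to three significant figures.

Electric potential is a scalar, so the contributions from each charge add algebraically: V = Σ kqᵢ/rᵢ.
Distances from the field point to each charge: r₁ = 0.512 m, r₂ = 0.540 m.
V = k[(6.57×10⁻⁶)/(0.512) + (7.90×10⁻⁶)/(0.540)] = 2.47×10⁵ V.

2.47×10⁵ V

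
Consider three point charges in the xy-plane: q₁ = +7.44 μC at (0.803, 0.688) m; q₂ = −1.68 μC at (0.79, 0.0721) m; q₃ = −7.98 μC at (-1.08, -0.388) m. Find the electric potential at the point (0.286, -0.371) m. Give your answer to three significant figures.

Electric potential is a scalar, so the contributions from each charge add algebraically: V = Σ kqᵢ/rᵢ.
Distances from the field point to each charge: r₁ = 1.18 m, r₂ = 0.671 m, r₃ = 1.37 m.
V = k[(7.44×10⁻⁶)/(1.18) + (-1.68×10⁻⁶)/(0.671) + (-7.98×10⁻⁶)/(1.37)] = -1.83×10⁴ V.

-1.83×10⁴ V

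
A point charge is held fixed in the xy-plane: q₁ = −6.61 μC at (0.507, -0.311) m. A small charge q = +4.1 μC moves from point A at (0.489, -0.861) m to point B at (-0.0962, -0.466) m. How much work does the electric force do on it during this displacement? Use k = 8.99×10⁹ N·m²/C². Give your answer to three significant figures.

-0.0515 J

The work done by the electric force is W_field = −ΔU = −q(V_B − V_A) = q(V_A − V_B).
At A: distance to the source charge is 0.550 m; V_A = kq₁/r = -1.08×10⁵ V.
At B: distance to the source charge is 0.623 m; V_B = kq₁/r = -9.54×10⁴ V.
ΔV = V_B − V_A = 1.26×10⁴ V.
W_field = −qΔV = −(4.10×10⁻⁶ C)(1.26×10⁴ V) = -0.0515 J.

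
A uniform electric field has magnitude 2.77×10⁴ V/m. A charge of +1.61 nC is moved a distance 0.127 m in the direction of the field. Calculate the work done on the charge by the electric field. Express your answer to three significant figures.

The potential change for a displacement 0.127 m in the direction of the field is ΔV = −Ed = -3520 V.
W_field = −qΔV = 5.66×10⁻⁶ J.

5.66×10⁻⁶ J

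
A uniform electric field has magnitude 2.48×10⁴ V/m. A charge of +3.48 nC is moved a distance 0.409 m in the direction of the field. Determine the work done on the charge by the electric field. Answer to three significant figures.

3.53×10⁻⁵ J

The potential change for a displacement 0.409 m in the direction of the field is ΔV = −Ed = -1.01×10⁴ V.
W_field = −qΔV = 3.53×10⁻⁵ J.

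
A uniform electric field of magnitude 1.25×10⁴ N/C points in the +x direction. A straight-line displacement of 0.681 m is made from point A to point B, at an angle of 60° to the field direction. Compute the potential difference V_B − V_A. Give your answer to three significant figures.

-4260 V

Only the component of displacement along E changes the potential: ΔV = −E·d·cosθ.
ΔV = −(1.25×10⁴ V/m)(0.681 m)cos60° = -4260 V.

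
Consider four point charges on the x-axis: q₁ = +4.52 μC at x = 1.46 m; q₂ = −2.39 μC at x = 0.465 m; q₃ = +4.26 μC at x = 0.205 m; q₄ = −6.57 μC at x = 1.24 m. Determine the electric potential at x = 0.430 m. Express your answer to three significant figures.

-4.77×10⁵ V

Electric potential is a scalar, so the contributions from each charge add algebraically: V = Σ kqᵢ/rᵢ.
Distances from the field point to each charge: r₁ = 1.03 m, r₂ = 0.0350 m, r₃ = 0.225 m, r₄ = 0.810 m.
V = k[(4.52×10⁻⁶)/(1.03) + (-2.39×10⁻⁶)/(0.0350) + (4.26×10⁻⁶)/(0.225) + (-6.57×10⁻⁶)/(0.810)] = -4.77×10⁵ V.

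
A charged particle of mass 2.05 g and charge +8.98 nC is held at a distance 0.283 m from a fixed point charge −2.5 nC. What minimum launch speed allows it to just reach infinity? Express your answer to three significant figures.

0.0264 m/s

To just escape, total mechanical energy must reach zero at infinity: ½mv²_min + U = 0, so ½mv²_min = −U = |kQq|/r.
|U| = |kQq|/r = (8.99×10⁹ N·m²/C²)(2.50×10⁻⁹)(8.98×10⁻⁹)/(0.283) = 7.13×10⁻⁷ J.
v_min = √(2|U|/m) = √(2·7.13×10⁻⁷/2.05×10⁻³) = 0.0264 m/s.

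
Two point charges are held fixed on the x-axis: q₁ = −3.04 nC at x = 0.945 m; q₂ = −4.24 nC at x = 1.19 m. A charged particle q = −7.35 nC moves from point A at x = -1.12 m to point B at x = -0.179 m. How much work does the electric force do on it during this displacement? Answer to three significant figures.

The work done by the electric force is W_field = −ΔU = −q(V_B − V_A) = q(V_A − V_B).
At A: distances to the source charges are 2.06 m, 2.31 m; V_A = Σ kqᵢ/rᵢ = -29.7 V.
At B: distances to the source charges are 1.12 m, 1.37 m; V_B = Σ kqᵢ/rᵢ = -52.2 V.
ΔV = V_B − V_A = -22.4 V.
W_field = −qΔV = −(-7.35×10⁻⁹ C)(-22.4 V) = -1.65×10⁻⁷ J.

-1.65×10⁻⁷ J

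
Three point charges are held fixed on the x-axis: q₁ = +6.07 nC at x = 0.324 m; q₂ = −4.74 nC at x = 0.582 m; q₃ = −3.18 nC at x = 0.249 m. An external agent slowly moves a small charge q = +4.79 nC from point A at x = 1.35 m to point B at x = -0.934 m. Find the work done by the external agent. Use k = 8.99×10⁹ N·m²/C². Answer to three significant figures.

9.28×10⁻⁸ J

For quasistatic motion the external work equals the change in potential energy: W_ext = qΔV = q(V_B − V_A).
At A: distances to the source charges are 1.03 m, 0.768 m, 1.10 m; V_A = Σ kqᵢ/rᵢ = -28.3 V.
At B: distances to the source charges are 1.26 m, 1.52 m, 1.18 m; V_B = Σ kqᵢ/rᵢ = -8.90 V.
ΔV = V_B − V_A = 19.4 V.
W_ext = qΔV = (4.79×10⁻⁹ C)(19.4 V) = 9.28×10⁻⁸ J.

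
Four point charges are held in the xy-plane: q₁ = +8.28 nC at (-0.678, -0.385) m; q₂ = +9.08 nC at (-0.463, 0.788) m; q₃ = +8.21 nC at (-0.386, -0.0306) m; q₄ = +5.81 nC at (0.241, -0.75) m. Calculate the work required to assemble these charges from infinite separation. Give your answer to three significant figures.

3.88×10⁻⁶ J

The work to assemble the configuration equals its total potential energy, U = Σ kqᵢqⱼ/rᵢⱼ over all pairs.
Pair separations: r₁₂ = 1.19 m, r₁₃ = 0.459 m, r₁₄ = 0.989 m, r₂₃ = 0.822 m, r₂₄ = 1.69 m, r₃₄ = 0.954 m.
Summing all 6 pair terms gives U = 3.88×10⁻⁶ J.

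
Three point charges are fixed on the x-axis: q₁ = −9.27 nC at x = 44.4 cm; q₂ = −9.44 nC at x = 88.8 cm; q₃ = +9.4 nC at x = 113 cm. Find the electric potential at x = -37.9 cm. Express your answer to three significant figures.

The total potential is the scalar sum of each charge's contribution, V = Σ kqᵢ/rᵢ.
Distances from the field point to each charge: r₁ = 0.823 m, r₂ = 1.27 m, r₃ = 1.51 m.
V = k[(-9.27×10⁻⁹)/(0.823) + (-9.44×10⁻⁹)/(1.27) + (9.40×10⁻⁹)/(1.51)] = -112 V.

-112 V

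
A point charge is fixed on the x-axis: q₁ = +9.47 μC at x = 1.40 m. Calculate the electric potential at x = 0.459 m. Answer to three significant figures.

The total potential is the scalar sum of each charge's contribution, V = Σ kqᵢ/rᵢ.
V = k[(9.47×10⁻⁶)/(0.941)] = 9.05×10⁴ V.

9.05×10⁴ V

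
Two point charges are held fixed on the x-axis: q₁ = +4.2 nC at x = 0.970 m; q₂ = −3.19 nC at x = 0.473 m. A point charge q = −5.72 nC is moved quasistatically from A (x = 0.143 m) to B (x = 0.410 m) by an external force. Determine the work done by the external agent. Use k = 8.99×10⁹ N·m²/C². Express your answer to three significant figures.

For quasistatic motion the external work equals the change in potential energy: W_ext = qΔV = q(V_B − V_A).
At A: distances to the source charges are 0.827 m, 0.330 m; V_A = Σ kqᵢ/rᵢ = -41.2 V.
At B: distances to the source charges are 0.560 m, 0.0630 m; V_B = Σ kqᵢ/rᵢ = -388 V.
ΔV = V_B − V_A = -347 V.
W_ext = qΔV = (-5.72×10⁻⁹ C)(-347 V) = 1.98×10⁻⁶ J.

1.98×10⁻⁶ J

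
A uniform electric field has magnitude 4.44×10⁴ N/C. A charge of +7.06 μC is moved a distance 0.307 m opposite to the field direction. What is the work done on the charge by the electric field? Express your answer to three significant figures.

The potential change for a displacement 0.307 m opposite to the field direction is ΔV = +Ed = 1.36×10⁴ V.
W_field = −qΔV = -0.0962 J.

-0.0962 J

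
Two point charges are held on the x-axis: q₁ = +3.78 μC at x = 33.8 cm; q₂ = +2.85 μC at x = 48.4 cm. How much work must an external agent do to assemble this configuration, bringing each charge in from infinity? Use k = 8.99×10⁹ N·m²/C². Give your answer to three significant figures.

0.663 J

The work to assemble the configuration equals its total potential energy, U = Σ kqᵢqⱼ/rᵢⱼ over all pairs.
Pair separations: r₁₂ = 0.146 m.
U = (0.663) = 0.663 J.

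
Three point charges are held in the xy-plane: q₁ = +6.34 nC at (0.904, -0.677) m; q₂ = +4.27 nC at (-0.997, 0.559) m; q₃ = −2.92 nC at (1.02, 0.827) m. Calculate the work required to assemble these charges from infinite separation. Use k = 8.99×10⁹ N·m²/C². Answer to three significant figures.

-5.81×10⁻⁸ J

The assembly work is the sum of pairwise potential energies, U = Σ_{i<j} kqᵢqⱼ/rᵢⱼ.
Pair separations: r₁₂ = 2.27 m, r₁₃ = 1.51 m, r₂₃ = 2.03 m.
U = (1.07×10⁻⁷) + (-1.10×10⁻⁷) + (-5.51×10⁻⁸) = -5.81×10⁻⁸ J.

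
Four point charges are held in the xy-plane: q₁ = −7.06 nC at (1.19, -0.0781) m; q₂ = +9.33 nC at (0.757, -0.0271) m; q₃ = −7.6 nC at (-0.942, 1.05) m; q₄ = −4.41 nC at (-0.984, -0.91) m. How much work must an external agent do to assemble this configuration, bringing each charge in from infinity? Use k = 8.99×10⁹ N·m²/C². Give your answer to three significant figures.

The assembly work is the sum of pairwise potential energies, U = Σ_{i<j} kqᵢqⱼ/rᵢⱼ.
Pair separations: r₁₂ = 0.436 m, r₁₃ = 2.41 m, r₁₄ = 2.33 m, r₂₃ = 2.01 m, r₂₄ = 1.95 m, r₃₄ = 1.96 m.
Summing all 6 pair terms gives U = -1.39×10⁻⁶ J.

-1.39×10⁻⁶ J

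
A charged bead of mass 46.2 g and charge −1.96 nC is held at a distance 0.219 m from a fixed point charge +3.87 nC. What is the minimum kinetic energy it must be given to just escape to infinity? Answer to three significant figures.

3.11×10⁻⁷ J

To just escape, total mechanical energy must reach zero at infinity: ½mv²_min + U = 0, so ½mv²_min = −U = |kQq|/r.
|U| = |kQq|/r = (8.99×10⁹ N·m²/C²)(3.87×10⁻⁹)(1.96×10⁻⁹)/(0.219) = 3.11×10⁻⁷ J.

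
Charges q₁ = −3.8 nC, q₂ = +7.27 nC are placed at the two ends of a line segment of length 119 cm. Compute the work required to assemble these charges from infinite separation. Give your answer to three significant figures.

-2.09×10⁻⁷ J

The work to assemble the configuration equals its total potential energy, U = Σ kqᵢqⱼ/rᵢⱼ over all pairs.
The separation is r = 1.19 m.
U = (-2.09×10⁻⁷) = -2.09×10⁻⁷ J.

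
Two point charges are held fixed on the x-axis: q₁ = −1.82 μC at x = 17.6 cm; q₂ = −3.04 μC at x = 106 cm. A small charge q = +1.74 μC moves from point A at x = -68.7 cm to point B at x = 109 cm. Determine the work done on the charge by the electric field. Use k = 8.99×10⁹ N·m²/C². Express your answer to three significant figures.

The work done by the electric force is W_field = −ΔU = −q(V_B − V_A) = q(V_A − V_B).
At A: distances to the source charges are 0.863 m, 1.75 m; V_A = Σ kqᵢ/rᵢ = -3.46×10⁴ V.
At B: distances to the source charges are 0.914 m, 0.0300 m; V_B = Σ kqᵢ/rᵢ = -9.29×10⁵ V.
ΔV = V_B − V_A = -8.94×10⁵ V.
W_field = −qΔV = −(1.74×10⁻⁶ C)(-8.94×10⁵ V) = 1.56 J.

1.56 J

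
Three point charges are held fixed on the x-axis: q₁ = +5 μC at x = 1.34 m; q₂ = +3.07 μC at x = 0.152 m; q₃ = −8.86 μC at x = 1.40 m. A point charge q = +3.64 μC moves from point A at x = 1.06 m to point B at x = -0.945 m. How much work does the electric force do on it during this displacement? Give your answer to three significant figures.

The work done by the electric force is W_field = −ΔU = −q(V_B − V_A) = q(V_A − V_B).
At A: distances to the source charges are 0.280 m, 0.908 m, 0.340 m; V_A = Σ kqᵢ/rᵢ = -4.33×10⁴ V.
At B: distances to the source charges are 2.29 m, 1.10 m, 2.34 m; V_B = Σ kqᵢ/rᵢ = 1.09×10⁴ V.
ΔV = V_B − V_A = 5.42×10⁴ V.
W_field = −qΔV = −(3.64×10⁻⁶ C)(5.42×10⁴ V) = -0.197 J.

-0.197 J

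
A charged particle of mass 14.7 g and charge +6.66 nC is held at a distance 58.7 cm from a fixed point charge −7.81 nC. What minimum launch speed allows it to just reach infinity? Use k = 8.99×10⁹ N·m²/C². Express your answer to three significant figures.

0.0104 m/s

To just escape, total mechanical energy must reach zero at infinity: ½mv²_min + U = 0, so ½mv²_min = −U = |kQq|/r.
|U| = |kQq|/r = (8.99×10⁹ N·m²/C²)(7.81×10⁻⁹)(6.66×10⁻⁹)/(0.587) = 7.97×10⁻⁷ J.
v_min = √(2|U|/m) = √(2·7.97×10⁻⁷/0.0147) = 0.0104 m/s.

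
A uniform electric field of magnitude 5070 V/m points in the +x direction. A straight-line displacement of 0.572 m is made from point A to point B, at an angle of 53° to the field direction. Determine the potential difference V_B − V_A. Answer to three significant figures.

-1750 V

Only the component of displacement along E changes the potential: ΔV = −E·d·cosθ.
ΔV = −(5070 V/m)(0.572 m)cos53° = -1750 V.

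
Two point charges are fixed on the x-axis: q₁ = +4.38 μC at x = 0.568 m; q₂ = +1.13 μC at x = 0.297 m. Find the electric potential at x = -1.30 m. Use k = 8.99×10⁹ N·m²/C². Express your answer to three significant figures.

2.74×10⁴ V

Electric potential is a scalar, so the contributions from each charge add algebraically: V = Σ kqᵢ/rᵢ.
Distances from the field point to each charge: r₁ = 1.87 m, r₂ = 1.60 m.
V = k[(4.38×10⁻⁶)/(1.87) + (1.13×10⁻⁶)/(1.60)] = 2.74×10⁴ V.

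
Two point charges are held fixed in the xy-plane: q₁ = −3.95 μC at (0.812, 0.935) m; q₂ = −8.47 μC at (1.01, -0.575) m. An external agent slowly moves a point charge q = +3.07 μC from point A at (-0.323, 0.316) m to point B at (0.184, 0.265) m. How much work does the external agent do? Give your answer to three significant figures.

-0.0870 J

For quasistatic motion the external work equals the change in potential energy: W_ext = qΔV = q(V_B − V_A).
At A: distances to the source charges are 1.29 m, 1.60 m; V_A = Σ kqᵢ/rᵢ = -7.50×10⁴ V.
At B: distances to the source charges are 0.918 m, 1.18 m; V_B = Σ kqᵢ/rᵢ = -1.03×10⁵ V.
ΔV = V_B − V_A = -2.83×10⁴ V.
W_ext = qΔV = (3.07×10⁻⁶ C)(-2.83×10⁴ V) = -0.0870 J.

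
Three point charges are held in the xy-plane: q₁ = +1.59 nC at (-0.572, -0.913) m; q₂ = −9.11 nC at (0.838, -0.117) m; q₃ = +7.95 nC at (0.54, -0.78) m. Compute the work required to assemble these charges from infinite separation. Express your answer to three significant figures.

The assembly work is the sum of pairwise potential energies, U = Σ_{i<j} kqᵢqⱼ/rᵢⱼ.
Pair separations: r₁₂ = 1.62 m, r₁₃ = 1.12 m, r₂₃ = 0.727 m.
U = (-8.04×10⁻⁸) + (1.01×10⁻⁷) + (-8.96×10⁻⁷) = -8.75×10⁻⁷ J.

-8.75×10⁻⁷ J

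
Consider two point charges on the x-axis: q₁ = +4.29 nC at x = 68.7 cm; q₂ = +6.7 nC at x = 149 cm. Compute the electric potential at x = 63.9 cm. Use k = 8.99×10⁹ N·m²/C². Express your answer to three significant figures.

The total potential is the scalar sum of each charge's contribution, V = Σ kqᵢ/rᵢ.
Distances from the field point to each charge: r₁ = 0.0480 m, r₂ = 0.851 m.
V = k[(4.29×10⁻⁹)/(0.0480) + (6.70×10⁻⁹)/(0.851)] = 874 V.

874 V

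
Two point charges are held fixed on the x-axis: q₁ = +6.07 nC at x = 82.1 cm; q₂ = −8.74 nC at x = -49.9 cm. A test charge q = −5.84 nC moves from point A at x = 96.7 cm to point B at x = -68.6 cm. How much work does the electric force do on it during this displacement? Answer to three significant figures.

The work done by the electric force is W_field = −ΔU = −q(V_B − V_A) = q(V_A − V_B).
At A: distances to the source charges are 0.146 m, 1.47 m; V_A = Σ kqᵢ/rᵢ = 320 V.
At B: distances to the source charges are 1.51 m, 0.187 m; V_B = Σ kqᵢ/rᵢ = -384 V.
ΔV = V_B − V_A = -704 V.
W_field = −qΔV = −(-5.84×10⁻⁹ C)(-704 V) = -4.11×10⁻⁶ J.

-4.11×10⁻⁶ J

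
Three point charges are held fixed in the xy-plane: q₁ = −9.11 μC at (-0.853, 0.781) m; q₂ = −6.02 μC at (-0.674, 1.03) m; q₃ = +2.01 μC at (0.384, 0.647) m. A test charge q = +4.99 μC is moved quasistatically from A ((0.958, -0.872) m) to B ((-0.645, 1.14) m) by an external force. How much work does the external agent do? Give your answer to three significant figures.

-3.06 J

For quasistatic motion the external work equals the change in potential energy: W_ext = qΔV = q(V_B − V_A).
At A: distances to the source charges are 2.45 m, 2.51 m, 1.62 m; V_A = Σ kqᵢ/rᵢ = -4.39×10⁴ V.
At B: distances to the source charges are 0.415 m, 0.114 m, 1.14 m; V_B = Σ kqᵢ/rᵢ = -6.57×10⁵ V.
ΔV = V_B − V_A = -6.13×10⁵ V.
W_ext = qΔV = (4.99×10⁻⁶ C)(-6.13×10⁵ V) = -3.06 J.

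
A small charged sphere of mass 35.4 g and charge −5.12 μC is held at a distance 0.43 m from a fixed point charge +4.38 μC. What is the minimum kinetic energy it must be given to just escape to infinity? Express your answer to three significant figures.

To just escape, total mechanical energy must reach zero at infinity: ½mv²_min + U = 0, so ½mv²_min = −U = |kQq|/r.
|U| = |kQq|/r = (8.99×10⁹ N·m²/C²)(4.38×10⁻⁶)(5.12×10⁻⁶)/(0.430) = 0.469 J.

0.469 J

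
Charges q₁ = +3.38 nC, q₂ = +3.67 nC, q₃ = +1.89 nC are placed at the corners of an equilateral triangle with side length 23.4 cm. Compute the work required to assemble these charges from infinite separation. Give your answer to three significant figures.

The assembly work is the sum of pairwise potential energies, U = Σ_{i<j} kqᵢqⱼ/rᵢⱼ.
All three pair separations equal the side length, 0.234 m.
U = (4.77×10⁻⁷) + (2.45×10⁻⁷) + (2.66×10⁻⁷) = 9.88×10⁻⁷ J.

9.88×10⁻⁷ J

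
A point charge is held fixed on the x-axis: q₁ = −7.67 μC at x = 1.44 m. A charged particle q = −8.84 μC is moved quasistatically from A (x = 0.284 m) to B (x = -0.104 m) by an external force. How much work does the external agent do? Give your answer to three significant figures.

-0.133 J

For quasistatic motion the external work equals the change in potential energy: W_ext = qΔV = q(V_B − V_A).
At A: distance to the source charge is 1.16 m; V_A = kq₁/r = -5.96×10⁴ V.
At B: distance to the source charge is 1.54 m; V_B = kq₁/r = -4.47×10⁴ V.
ΔV = V_B − V_A = 1.50×10⁴ V.
W_ext = qΔV = (-8.84×10⁻⁶ C)(1.50×10⁴ V) = -0.133 J.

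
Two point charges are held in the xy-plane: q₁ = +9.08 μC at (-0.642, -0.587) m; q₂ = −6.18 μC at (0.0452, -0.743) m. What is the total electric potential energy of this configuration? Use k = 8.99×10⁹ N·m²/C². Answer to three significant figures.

-0.716 J

The assembly work is the sum of pairwise potential energies, U = Σ_{i<j} kqᵢqⱼ/rᵢⱼ.
Pair separations: r₁₂ = 0.705 m.
U = (-0.716) = -0.716 J.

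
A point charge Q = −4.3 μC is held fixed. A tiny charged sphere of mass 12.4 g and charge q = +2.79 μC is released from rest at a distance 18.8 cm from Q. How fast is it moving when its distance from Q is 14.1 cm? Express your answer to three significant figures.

5.55 m/s

Only the electrostatic force acts, so mechanical energy is conserved: ½mv² = U₁ − U₂ = kQq(1/r₁ − 1/r₂).
U₁ − U₂ = (8.99×10⁹ N·m²/C²)(-4.30×10⁻⁶ C)(2.79×10⁻⁶ C)(1/0.188 − 1/0.141) = 0.191 J.
v = √(2·0.191/0.0124) = 5.55 m/s.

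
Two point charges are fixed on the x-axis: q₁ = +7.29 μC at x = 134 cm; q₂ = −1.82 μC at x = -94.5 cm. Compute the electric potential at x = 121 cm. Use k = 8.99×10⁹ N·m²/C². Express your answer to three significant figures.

Electric potential is a scalar, so the contributions from each charge add algebraically: V = Σ kqᵢ/rᵢ.
Distances from the field point to each charge: r₁ = 0.130 m, r₂ = 2.15 m.
V = k[(7.29×10⁻⁶)/(0.130) + (-1.82×10⁻⁶)/(2.15)] = 4.97×10⁵ V.

4.97×10⁵ V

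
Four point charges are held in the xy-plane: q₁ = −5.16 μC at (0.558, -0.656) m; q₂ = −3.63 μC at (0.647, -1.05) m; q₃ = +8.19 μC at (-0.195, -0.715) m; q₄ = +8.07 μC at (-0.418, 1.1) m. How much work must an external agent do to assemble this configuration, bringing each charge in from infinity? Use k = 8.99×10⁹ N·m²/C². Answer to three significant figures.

-0.352 J

The assembly work is the sum of pairwise potential energies, U = Σ_{i<j} kqᵢqⱼ/rᵢⱼ.
Pair separations: r₁₂ = 0.404 m, r₁₃ = 0.755 m, r₁₄ = 2.01 m, r₂₃ = 0.906 m, r₂₄ = 2.40 m, r₃₄ = 1.83 m.
Summing all 6 pair terms gives U = -0.352 J.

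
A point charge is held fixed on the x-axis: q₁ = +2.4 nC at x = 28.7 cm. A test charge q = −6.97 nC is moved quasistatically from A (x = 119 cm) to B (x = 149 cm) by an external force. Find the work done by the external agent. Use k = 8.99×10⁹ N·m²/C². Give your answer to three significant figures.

4.15×10⁻⁸ J

For quasistatic motion the external work equals the change in potential energy: W_ext = qΔV = q(V_B − V_A).
At A: distance to the source charge is 0.903 m; V_A = kq₁/r = 23.9 V.
At B: distance to the source charge is 1.20 m; V_B = kq₁/r = 17.9 V.
ΔV = V_B − V_A = -5.96 V.
W_ext = qΔV = (-6.97×10⁻⁹ C)(-5.96 V) = 4.15×10⁻⁸ J.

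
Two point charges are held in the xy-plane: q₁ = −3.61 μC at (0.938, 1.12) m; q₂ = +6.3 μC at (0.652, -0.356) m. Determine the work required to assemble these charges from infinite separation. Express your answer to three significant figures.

The work to assemble the configuration equals its total potential energy, U = Σ kqᵢqⱼ/rᵢⱼ over all pairs.
Pair separations: r₁₂ = 1.50 m.
U = (-0.136) = -0.136 J.

-0.136 J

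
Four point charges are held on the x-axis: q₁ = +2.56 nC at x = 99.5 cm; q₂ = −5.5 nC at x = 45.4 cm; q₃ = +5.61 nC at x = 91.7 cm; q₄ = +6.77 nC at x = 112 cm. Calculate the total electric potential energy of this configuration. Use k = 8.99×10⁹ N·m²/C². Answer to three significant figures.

3.25×10⁻⁶ J

The work to assemble the configuration equals its total potential energy, U = Σ kqᵢqⱼ/rᵢⱼ over all pairs.
Pair separations: r₁₂ = 0.541 m, r₁₃ = 0.0780 m, r₁₄ = 0.125 m, r₂₃ = 0.463 m, r₂₄ = 0.666 m, r₃₄ = 0.203 m.
Summing all 6 pair terms gives U = 3.25×10⁻⁶ J.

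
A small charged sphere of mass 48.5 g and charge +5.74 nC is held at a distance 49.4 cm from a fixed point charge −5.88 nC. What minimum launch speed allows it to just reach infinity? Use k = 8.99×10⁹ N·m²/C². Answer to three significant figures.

To just escape, total mechanical energy must reach zero at infinity: ½mv²_min + U = 0, so ½mv²_min = −U = |kQq|/r.
|U| = |kQq|/r = (8.99×10⁹ N·m²/C²)(5.88×10⁻⁹)(5.74×10⁻⁹)/(0.494) = 6.14×10⁻⁷ J.
v_min = √(2|U|/m) = √(2·6.14×10⁻⁷/0.0485) = 5.03×10⁻³ m/s.

5.03×10⁻³ m/s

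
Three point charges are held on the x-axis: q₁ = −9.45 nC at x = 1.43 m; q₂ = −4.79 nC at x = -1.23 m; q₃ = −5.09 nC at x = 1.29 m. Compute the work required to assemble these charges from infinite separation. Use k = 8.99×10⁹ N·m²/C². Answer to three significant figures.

The work to assemble the configuration equals its total potential energy, U = Σ kqᵢqⱼ/rᵢⱼ over all pairs.
Pair separations: r₁₂ = 2.66 m, r₁₃ = 0.140 m, r₂₃ = 2.52 m.
U = (1.53×10⁻⁷) + (3.09×10⁻⁶) + (8.70×10⁻⁸) = 3.33×10⁻⁶ J.

3.33×10⁻⁶ J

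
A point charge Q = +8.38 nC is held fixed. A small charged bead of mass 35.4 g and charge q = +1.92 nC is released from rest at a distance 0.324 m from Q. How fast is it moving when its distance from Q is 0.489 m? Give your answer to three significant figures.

2.92×10⁻³ m/s

Only the electrostatic force acts, so mechanical energy is conserved: ½mv² = U₁ − U₂ = kQq(1/r₁ − 1/r₂).
U₁ − U₂ = (8.99×10⁹ N·m²/C²)(8.38×10⁻⁹ C)(1.92×10⁻⁹ C)(1/0.324 − 1/0.489) = 1.51×10⁻⁷ J.
v = √(2·1.51×10⁻⁷/0.0354) = 2.92×10⁻³ m/s.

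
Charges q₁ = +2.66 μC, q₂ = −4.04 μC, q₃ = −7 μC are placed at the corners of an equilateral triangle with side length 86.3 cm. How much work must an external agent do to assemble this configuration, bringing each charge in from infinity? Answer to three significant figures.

The work to assemble the configuration equals its total potential energy, U = Σ kqᵢqⱼ/rᵢⱼ over all pairs.
All three pair separations equal the side length, 0.863 m.
U = (-0.112) + (-0.194) + (0.295) = -0.0113 J.

-0.0113 J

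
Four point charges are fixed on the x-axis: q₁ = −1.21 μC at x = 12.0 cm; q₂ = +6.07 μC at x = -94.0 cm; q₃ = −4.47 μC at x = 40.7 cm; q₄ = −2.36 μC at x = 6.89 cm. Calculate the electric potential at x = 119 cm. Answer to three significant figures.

-5.48×10⁴ V

Electric potential is a scalar, so the contributions from each charge add algebraically: V = Σ kqᵢ/rᵢ.
Distances from the field point to each charge: r₁ = 1.07 m, r₂ = 2.13 m, r₃ = 0.783 m, r₄ = 1.12 m.
V = k[(-1.21×10⁻⁶)/(1.07) + (6.07×10⁻⁶)/(2.13) + (-4.47×10⁻⁶)/(0.783) + (-2.36×10⁻⁶)/(1.12)] = -5.48×10⁴ V.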